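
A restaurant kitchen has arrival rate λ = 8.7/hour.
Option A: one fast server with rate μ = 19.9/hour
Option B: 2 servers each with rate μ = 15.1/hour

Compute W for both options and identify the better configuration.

Option A: single server μ = 19.9 (M/M/1)
  ρ_A = 8.7/19.9 = 0.4372
  W_A = 1/(μ-λ) = 1/(19.9-8.7) = 1/11.20 = 0.08929

Option B: 2 servers μ = 15.1 (M/M/2)
  ρ_B = λ/(cμ) = 8.7/(2×15.1) = 0.2881
  Offered load a = λ/μ = cρ = 8.7/15.1 = 0.5762
  P₀ = [ Σₙ₌₀^1 aⁿ/n! + a^2/(2!(1-ρ)) ]⁻¹
  Σ = a^0/0! + a^1/1! = 1.0000 + 0.5762 = 1.5762
  a^2/(2!(1-ρ)) = 0.33196/(2 × 0.71192) = 0.2331
  P₀ = 1/(1.5762 + 0.2331) = 0.5527
  Lq = P₀·a^2·ρ / (2!(1-ρ)²) = 0.55270 × 0.33196 × 0.28808 / (2 × 0.50683) = 0.05214
  Wq_B = Lq/λ = 0.05214/8.7 = 0.005993
  W_B = Wq_B + 1/μ = 0.005993 + 0.06623 = 0.07222

Since W_B = 0.07222 < W_A = 0.08929, Option B (multiple servers) has the shorter time in system.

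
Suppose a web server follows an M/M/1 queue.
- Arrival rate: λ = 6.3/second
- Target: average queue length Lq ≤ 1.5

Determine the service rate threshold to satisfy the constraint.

For M/M/1: Lq = λ²/(μ(μ-λ))
Need Lq ≤ 1.5, i.e. μ(μ-λ) ≥ λ²/1.5
μ² - 6.3μ - 39.69/1.5 ≥ 0  →  μ² - 6.3μ - 26.4600 ≥ 0
Quadratic formula (positive root): μ = [λ + √(λ² + 4×26.4600)]/2
Discriminant: 39.69 + 4×26.4600 = 145.5300, √145.5300 = 12.0636
μ ≥ (6.3 + 12.0636)/2 = 9.1818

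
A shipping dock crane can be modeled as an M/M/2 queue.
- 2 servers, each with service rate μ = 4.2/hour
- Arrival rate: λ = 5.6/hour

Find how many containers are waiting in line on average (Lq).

Traffic intensity: ρ = λ/(cμ) = 5.6/(2×4.2) = 0.6667
Since ρ = 0.6667 < 1, system is stable.
Offered load a = λ/μ = cρ = 5.6/4.2 = 1.3333
P₀ = [ Σₙ₌₀^1 aⁿ/n! + a^2/(2!(1-ρ)) ]⁻¹
Σ = a^0/0! + a^1/1! = 1.0000 + 1.3333 = 2.3333
a^2/(2!(1-ρ)) = 1.7778/(2 × 0.33333) = 2.6667
P₀ = 1/(2.3333 + 2.6667) = 0.2000
Lq = P₀·a^2·ρ / (2!(1-ρ)²) = 0.20000 × 1.7778 × 0.66667 / (2 × 0.11111) = 1.0667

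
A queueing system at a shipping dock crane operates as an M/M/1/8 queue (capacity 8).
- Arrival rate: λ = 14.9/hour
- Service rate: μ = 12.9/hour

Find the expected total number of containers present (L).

ρ = λ/μ = 14.9/12.9 = 1.15504
P₀ = (1-ρ)/(1-ρ^(K+1)) = (1-1.15504)/(1-1.15504^9) = -0.15504/-2.6591 = 0.05831
P_K = P₀×ρ^K = 0.05831 × 1.15504^8 = 0.05831 × 3.1679 = 0.1847
L = ρ[1 - (K+1)ρ^K + Kρ^(K+1)] / [(1-ρ)(1-ρ^(K+1))]
L = 1.15504 × (1 - 9×3.167935 + 8×3.659091) / ((1 - 1.15504) × (1 - 3.659091)) = 4.9347 containers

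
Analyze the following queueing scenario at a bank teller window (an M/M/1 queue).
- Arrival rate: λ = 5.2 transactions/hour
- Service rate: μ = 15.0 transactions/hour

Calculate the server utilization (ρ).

Server utilization: ρ = λ/μ
ρ = 5.2/15.0 = 0.3467
The server is busy 34.67% of the time.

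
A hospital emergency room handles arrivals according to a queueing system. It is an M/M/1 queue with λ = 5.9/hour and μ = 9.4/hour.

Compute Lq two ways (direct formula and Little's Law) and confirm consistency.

Method 1 (direct): Lq = λ²/(μ(μ-λ)) = 34.81/(9.4 × 3.50) = 1.0581

Method 2 (Little's Law):
W = 1/(μ-λ) = 1/3.50 = 0.285714
Wq = W - 1/μ = 0.285714 - 0.106383 = 0.179331
Lq = λWq = 5.9 × 0.179331 = 1.0581 ✔ (matches Method 1)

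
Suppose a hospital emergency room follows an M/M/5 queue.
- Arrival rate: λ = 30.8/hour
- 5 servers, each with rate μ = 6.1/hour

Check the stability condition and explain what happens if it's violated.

Stability requires ρ = λ/(cμ) < 1
ρ = 30.8/(5 × 6.1) = 30.8/30.50 = 1.0098
Since 1.0098 ≥ 1, the system is UNSTABLE.
Need c > λ/μ = 30.8/6.1 = 5.05.
Minimum servers needed: c = 6.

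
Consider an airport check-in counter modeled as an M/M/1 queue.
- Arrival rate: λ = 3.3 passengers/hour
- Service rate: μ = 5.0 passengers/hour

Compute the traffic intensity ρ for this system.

Server utilization: ρ = λ/μ
ρ = 3.3/5.0 = 0.6600
The server is busy 66.00% of the time.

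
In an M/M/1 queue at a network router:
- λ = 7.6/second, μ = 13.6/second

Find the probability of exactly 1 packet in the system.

ρ = λ/μ = 7.6/13.6 = 0.5588
P(n) = (1-ρ)ρⁿ
P(1) = (1-0.5588) × 0.5588^1
P(1) = 0.4412 × 0.5588
P(1) = 0.2465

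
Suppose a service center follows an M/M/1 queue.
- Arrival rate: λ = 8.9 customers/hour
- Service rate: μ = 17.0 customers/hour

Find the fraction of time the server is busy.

Server utilization: ρ = λ/μ
ρ = 8.9/17.0 = 0.5235
The server is busy 52.35% of the time.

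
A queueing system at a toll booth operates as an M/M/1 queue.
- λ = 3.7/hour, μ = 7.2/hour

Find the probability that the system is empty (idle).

ρ = λ/μ = 3.7/7.2 = 0.5139
P(0) = 1 - ρ = 1 - 0.5139 = 0.4861
The server is idle 48.61% of the time.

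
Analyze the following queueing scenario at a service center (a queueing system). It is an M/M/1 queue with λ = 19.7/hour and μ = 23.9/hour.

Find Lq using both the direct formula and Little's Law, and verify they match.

Method 1 (direct): Lq = λ²/(μ(μ-λ)) = 388.09/(23.9 × 4.20) = 3.8662

Method 2 (Little's Law):
W = 1/(μ-λ) = 1/4.20 = 0.238095
Wq = W - 1/μ = 0.238095 - 0.0418410 = 0.196254
Lq = λWq = 19.7 × 0.196254 = 3.8662 ✔ (matches Method 1)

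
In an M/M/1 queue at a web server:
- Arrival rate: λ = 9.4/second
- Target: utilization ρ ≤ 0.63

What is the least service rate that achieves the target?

ρ = λ/μ, so μ = λ/ρ
μ ≥ 9.4/0.63 = 14.9206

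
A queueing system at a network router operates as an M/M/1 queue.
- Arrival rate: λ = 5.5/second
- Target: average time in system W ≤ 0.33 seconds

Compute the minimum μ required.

For M/M/1: W = 1/(μ-λ)
Need W ≤ 0.33, so 1/(μ-λ) ≤ 0.33
μ - λ ≥ 1/0.33 = 3.0303
μ ≥ 5.5 + 3.0303 = 8.5303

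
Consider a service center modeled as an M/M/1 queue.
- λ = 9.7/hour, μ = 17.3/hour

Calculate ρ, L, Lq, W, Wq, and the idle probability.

Step 1: ρ = λ/μ = 9.7/17.3 = 0.5607
Step 2: L = λ/(μ-λ) = 9.7/7.60 = 1.2763
Step 3: Lq = λ²/(μ(μ-λ)) = 94.09/(17.3×7.60) = 0.7156
Step 4: W = 1/(μ-λ) = 1/7.60 = 0.13158
Step 5: Wq = λ/(μ(μ-λ)) = 9.7/(17.3×7.60) = 0.07378
Step 6: P(0) = 1-ρ = 0.4393
Verify: L = λW = 9.7×0.13158 = 1.2763 ✔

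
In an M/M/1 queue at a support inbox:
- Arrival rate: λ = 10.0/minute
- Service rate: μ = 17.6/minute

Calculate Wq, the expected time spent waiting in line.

First, compute utilization: ρ = λ/μ = 10.0/17.6 = 0.5682
For M/M/1: Wq = λ/(μ(μ-λ))
Wq = 10.0/(17.6 × (17.6-10.0))
Wq = 10.0/(17.6 × 7.60)
Wq = 0.07476 minutes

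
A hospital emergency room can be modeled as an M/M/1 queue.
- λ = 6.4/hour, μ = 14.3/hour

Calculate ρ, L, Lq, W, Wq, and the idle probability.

Step 1: ρ = λ/μ = 6.4/14.3 = 0.4476
Step 2: L = λ/(μ-λ) = 6.4/7.90 = 0.8101
Step 3: Lq = λ²/(μ(μ-λ)) = 40.96/(14.3×7.90) = 0.3626
Step 4: W = 1/(μ-λ) = 1/7.90 = 0.12658
Step 5: Wq = λ/(μ(μ-λ)) = 6.4/(14.3×7.90) = 0.05665
Step 6: P(0) = 1-ρ = 0.5524
Verify: L = λW = 6.4×0.12658 = 0.8101 ✔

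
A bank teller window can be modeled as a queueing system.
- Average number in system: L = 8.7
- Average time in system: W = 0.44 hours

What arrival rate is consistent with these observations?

Little's Law: L = λW, so λ = L/W
λ = 8.7/0.44 = 19.7727 transactions/hour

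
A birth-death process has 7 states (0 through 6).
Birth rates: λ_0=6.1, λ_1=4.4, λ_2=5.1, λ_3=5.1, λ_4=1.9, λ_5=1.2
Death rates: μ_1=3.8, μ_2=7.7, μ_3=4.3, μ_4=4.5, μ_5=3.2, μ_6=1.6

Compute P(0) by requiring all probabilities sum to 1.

Ratios P(n)/P(0) = (λ₀···λₙ₋₁)/(μ₁···μₙ):
P(1)/P(0) = (6.1)/(3.8) = 1.60526
P(2)/P(0) = (6.1×4.4)/(3.8×7.7) = 0.917293
P(3)/P(0) = (6.1×4.4×5.1)/(3.8×7.7×4.3) = 1.08795
P(4)/P(0) = (6.1×4.4×5.1×5.1)/(3.8×7.7×4.3×4.5) = 1.23301
P(5)/P(0) = (6.1×4.4×5.1×5.1×1.9)/(3.8×7.7×4.3×4.5×3.2) = 0.732101
P(6)/P(0) = (6.1×4.4×5.1×5.1×1.9×1.2)/(3.8×7.7×4.3×4.5×3.2×1.6) = 0.549076

Normalization: ∑ P(n) = 1
P(0) × (1.00000 + 1.60526 + 0.917293 + 1.08795 + 1.23301 + 0.732101 + 0.549076) = 1
P(0) × 7.1247 = 1
P(0) = 1/7.1247 = 0.1404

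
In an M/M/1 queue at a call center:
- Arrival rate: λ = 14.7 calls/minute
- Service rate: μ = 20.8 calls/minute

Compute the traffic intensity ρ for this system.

Server utilization: ρ = λ/μ
ρ = 14.7/20.8 = 0.7067
The server is busy 70.67% of the time.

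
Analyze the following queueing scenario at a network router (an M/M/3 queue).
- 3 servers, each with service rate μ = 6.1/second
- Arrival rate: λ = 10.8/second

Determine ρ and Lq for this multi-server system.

Traffic intensity: ρ = λ/(cμ) = 10.8/(3×6.1) = 0.5902
Since ρ = 0.5902 < 1, system is stable.
Offered load a = λ/μ = cρ = 10.8/6.1 = 1.7705
P₀ = [ Σₙ₌₀^2 aⁿ/n! + a^3/(3!(1-ρ)) ]⁻¹
Σ = a^0/0! + a^1/1! + a^2/2! = 1.0000 + 1.7705 + 1.5673 = 4.3378
a^3/(3!(1-ρ)) = 5.5499/(6 × 0.40984) = 2.2569
P₀ = 1/(4.3378 + 2.2569) = 0.1516
Lq = P₀·a^3·ρ / (3!(1-ρ)²) = 0.15164 × 5.5499 × 0.59016 / (6 × 0.16797) = 0.4928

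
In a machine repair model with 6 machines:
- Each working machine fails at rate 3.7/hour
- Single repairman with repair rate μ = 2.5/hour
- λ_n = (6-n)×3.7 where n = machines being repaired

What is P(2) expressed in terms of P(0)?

P(2)/P(0) = ∏_{i=0}^{2-1} λ_i/μ_{i+1}
= (6-0)×3.7/2.5 × (6-1)×3.7/2.5
= 65.7120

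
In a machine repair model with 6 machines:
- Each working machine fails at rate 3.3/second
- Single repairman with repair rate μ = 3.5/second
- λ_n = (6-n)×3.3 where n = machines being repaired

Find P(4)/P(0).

P(4)/P(0) = ∏_{i=0}^{4-1} λ_i/μ_{i+1}
= (6-0)×3.3/3.5 × (6-1)×3.3/3.5 × (6-2)×3.3/3.5 × (6-3)×3.3/3.5
= 284.5025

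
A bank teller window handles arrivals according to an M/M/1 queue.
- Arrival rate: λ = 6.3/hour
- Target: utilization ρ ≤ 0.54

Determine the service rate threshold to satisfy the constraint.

ρ = λ/μ, so μ = λ/ρ
μ ≥ 6.3/0.54 = 11.6667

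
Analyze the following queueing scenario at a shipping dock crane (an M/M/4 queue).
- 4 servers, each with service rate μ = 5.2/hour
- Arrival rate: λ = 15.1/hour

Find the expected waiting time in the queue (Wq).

Traffic intensity: ρ = λ/(cμ) = 15.1/(4×5.2) = 0.7260
Since ρ = 0.7260 < 1, system is stable.
Offered load a = λ/μ = cρ = 15.1/5.2 = 2.9038
P₀ = [ Σₙ₌₀^3 aⁿ/n! + a^4/(4!(1-ρ)) ]⁻¹
Σ = a^0/0! + a^1/1! + a^2/2! + a^3/3! = 1.0000 + 2.9038 + 4.2162 + 4.0810 = 12.2010
a^4/(4!(1-ρ)) = 71.1041/(24 × 0.27404) = 10.8111
P₀ = 1/(12.2010 + 10.8111) = 0.04346
Lq = P₀·a^4·ρ / (4!(1-ρ)²) = 0.043455 × 71.1041 × 0.72596 / (24 × 0.075097) = 1.2446
Wq = Lq/λ = 1.2446/15.1 = 0.08242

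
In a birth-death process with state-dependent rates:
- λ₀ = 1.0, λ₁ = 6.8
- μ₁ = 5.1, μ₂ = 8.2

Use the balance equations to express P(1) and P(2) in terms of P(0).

Balance equations:
State 0: λ₀P₀ = μ₁P₁ → P₁ = (λ₀/μ₁)P₀ = (1.0/5.1)P₀ = 0.1961P₀
State 1: P₂ = (λ₀λ₁)/(μ₁μ₂)P₀ = (1.0×6.8)/(5.1×8.2)P₀ = 0.1626P₀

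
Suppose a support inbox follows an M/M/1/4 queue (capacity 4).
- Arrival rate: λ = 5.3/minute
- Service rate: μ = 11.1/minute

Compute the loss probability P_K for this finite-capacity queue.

ρ = λ/μ = 5.3/11.1 = 0.477477
P₀ = (1-ρ)/(1-ρ^(K+1)) = (1-0.477477)/(1-0.477477^5) = 0.5225/0.9752 = 0.5358
P_K = P₀×ρ^K = 0.5358 × 0.477477^4 = 0.5358 × 0.05198 = 0.02785
Blocking probability = 2.79%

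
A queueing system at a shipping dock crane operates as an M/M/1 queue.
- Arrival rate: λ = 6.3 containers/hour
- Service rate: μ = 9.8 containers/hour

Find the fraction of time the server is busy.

Server utilization: ρ = λ/μ
ρ = 6.3/9.8 = 0.6429
The server is busy 64.29% of the time.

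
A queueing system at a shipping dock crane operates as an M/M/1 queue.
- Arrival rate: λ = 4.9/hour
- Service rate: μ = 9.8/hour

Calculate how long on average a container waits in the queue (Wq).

First, compute utilization: ρ = λ/μ = 4.9/9.8 = 0.5000
For M/M/1: Wq = λ/(μ(μ-λ))
Wq = 4.9/(9.8 × (9.8-4.9))
Wq = 4.9/(9.8 × 4.90)
Wq = 0.1020 hours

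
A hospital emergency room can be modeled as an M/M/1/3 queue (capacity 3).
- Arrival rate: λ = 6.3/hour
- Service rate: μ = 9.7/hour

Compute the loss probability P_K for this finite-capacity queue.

ρ = λ/μ = 6.3/9.7 = 0.6495
P₀ = (1-ρ)/(1-ρ^(K+1)) = (1-0.6495)/(1-0.6495^4) = 0.3505/0.8220 = 0.4264
P_K = P₀×ρ^K = 0.4264 × 0.6495^3 = 0.4264 × 0.2740 = 0.1168
Blocking probability = 11.68%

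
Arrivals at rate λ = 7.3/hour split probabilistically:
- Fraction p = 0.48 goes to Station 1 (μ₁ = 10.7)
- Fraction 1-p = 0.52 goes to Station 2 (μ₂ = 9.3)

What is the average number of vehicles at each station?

Effective rates: λ₁ = 7.3×0.48 = 3.504, λ₂ = 7.3×0.52 = 3.796
Station 1: ρ₁ = 3.504/10.7 = 0.32748, L₁ = ρ₁/(1-ρ₁) = 0.32748/(1-0.32748) = 0.4869
Station 2: ρ₂ = 3.796/9.3 = 0.40817, L₂ = ρ₂/(1-ρ₂) = 0.40817/(1-0.40817) = 0.6897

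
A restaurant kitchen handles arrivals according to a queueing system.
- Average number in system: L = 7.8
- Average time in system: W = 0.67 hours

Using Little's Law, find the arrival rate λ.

Little's Law: L = λW, so λ = L/W
λ = 7.8/0.67 = 11.6418 orders/hour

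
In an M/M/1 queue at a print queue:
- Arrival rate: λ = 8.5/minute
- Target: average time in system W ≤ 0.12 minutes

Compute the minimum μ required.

For M/M/1: W = 1/(μ-λ)
Need W ≤ 0.12, so 1/(μ-λ) ≤ 0.12
μ - λ ≥ 1/0.12 = 8.3333
μ ≥ 8.5 + 8.3333 = 16.8333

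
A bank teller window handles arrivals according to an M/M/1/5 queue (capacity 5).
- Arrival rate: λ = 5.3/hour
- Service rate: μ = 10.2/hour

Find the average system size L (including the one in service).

ρ = λ/μ = 5.3/10.2 = 0.5196
P₀ = (1-ρ)/(1-ρ^(K+1)) = (1-0.5196)/(1-0.5196^6) = 0.48040/0.98032 = 0.4900
P_K = P₀×ρ^K = 0.4900 × 0.5196^5 = 0.4900 × 0.03787 = 0.01856
L = ρ[1 - (K+1)ρ^K + Kρ^(K+1)] / [(1-ρ)(1-ρ^(K+1))]
L = 0.5196 × (1 - 6×0.03787 + 5×0.01968) / ((1 - 0.5196) × (1 - 0.01968)) = 0.9612 transactions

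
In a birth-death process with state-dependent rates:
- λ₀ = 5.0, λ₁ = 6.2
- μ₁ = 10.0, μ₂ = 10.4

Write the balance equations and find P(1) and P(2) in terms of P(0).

Balance equations:
State 0: λ₀P₀ = μ₁P₁ → P₁ = (λ₀/μ₁)P₀ = (5.0/10.0)P₀ = 0.5000P₀
State 1: P₂ = (λ₀λ₁)/(μ₁μ₂)P₀ = (5.0×6.2)/(10.0×10.4)P₀ = 0.2981P₀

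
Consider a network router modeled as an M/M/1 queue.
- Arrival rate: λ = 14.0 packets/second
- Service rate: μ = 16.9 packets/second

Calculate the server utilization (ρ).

Server utilization: ρ = λ/μ
ρ = 14.0/16.9 = 0.8284
The server is busy 82.84% of the time.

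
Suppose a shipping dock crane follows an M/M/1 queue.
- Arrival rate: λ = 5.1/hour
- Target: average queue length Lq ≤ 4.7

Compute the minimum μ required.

For M/M/1: Lq = λ²/(μ(μ-λ))
Need Lq ≤ 4.7, i.e. μ(μ-λ) ≥ λ²/4.7
μ² - 5.1μ - 26.01/4.7 ≥ 0  →  μ² - 5.1μ - 5.534043 ≥ 0
Quadratic formula (positive root): μ = [λ + √(λ² + 4×5.534043)]/2
Discriminant: 26.01 + 4×5.534043 = 48.14617, √48.14617 = 6.93874
μ ≥ (5.1 + 6.93874)/2 = 6.0194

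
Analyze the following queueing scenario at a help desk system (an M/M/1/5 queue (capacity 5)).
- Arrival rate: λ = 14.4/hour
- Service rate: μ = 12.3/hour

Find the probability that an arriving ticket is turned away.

ρ = λ/μ = 14.4/12.3 = 1.170732
P₀ = (1-ρ)/(1-ρ^(K+1)) = (1-1.170732)/(1-1.170732^6) = -0.1707/-1.5748 = 0.1084
P_K = P₀×ρ^K = 0.1084 × 1.170732^5 = 0.1084 × 2.1993 = 0.2384
Blocking probability = 23.84%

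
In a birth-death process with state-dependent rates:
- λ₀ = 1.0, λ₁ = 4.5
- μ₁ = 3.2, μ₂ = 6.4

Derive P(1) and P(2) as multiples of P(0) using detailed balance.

Balance equations:
State 0: λ₀P₀ = μ₁P₁ → P₁ = (λ₀/μ₁)P₀ = (1.0/3.2)P₀ = 0.3125P₀
State 1: P₂ = (λ₀λ₁)/(μ₁μ₂)P₀ = (1.0×4.5)/(3.2×6.4)P₀ = 0.2197P₀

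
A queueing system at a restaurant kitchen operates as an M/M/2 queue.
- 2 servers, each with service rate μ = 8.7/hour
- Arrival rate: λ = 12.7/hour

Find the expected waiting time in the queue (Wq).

Traffic intensity: ρ = λ/(cμ) = 12.7/(2×8.7) = 0.7299
Since ρ = 0.7299 < 1, system is stable.
Offered load a = λ/μ = cρ = 12.7/8.7 = 1.4598
P₀ = [ Σₙ₌₀^1 aⁿ/n! + a^2/(2!(1-ρ)) ]⁻¹
Σ = a^0/0! + a^1/1! = 1.0000 + 1.4598 = 2.4598
a^2/(2!(1-ρ)) = 2.1309/(2 × 0.27011) = 3.9445
P₀ = 1/(2.4598 + 3.9445) = 0.1561
Lq = P₀·a^2·ρ / (2!(1-ρ)²) = 0.15615 × 2.1309 × 0.72989 / (2 × 0.072962) = 1.6643
Wq = Lq/λ = 1.6643/12.7 = 0.1310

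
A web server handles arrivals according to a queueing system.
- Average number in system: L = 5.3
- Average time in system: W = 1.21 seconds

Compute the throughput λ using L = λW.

Little's Law: L = λW, so λ = L/W
λ = 5.3/1.21 = 4.3802 requests/second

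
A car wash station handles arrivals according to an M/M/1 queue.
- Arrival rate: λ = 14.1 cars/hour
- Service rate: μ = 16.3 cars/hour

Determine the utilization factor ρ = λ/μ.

Server utilization: ρ = λ/μ
ρ = 14.1/16.3 = 0.8650
The server is busy 86.50% of the time.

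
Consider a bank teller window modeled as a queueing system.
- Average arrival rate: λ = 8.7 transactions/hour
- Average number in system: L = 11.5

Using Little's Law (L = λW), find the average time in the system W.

Little's Law: L = λW, so W = L/λ
W = 11.5/8.7 = 1.3218 hours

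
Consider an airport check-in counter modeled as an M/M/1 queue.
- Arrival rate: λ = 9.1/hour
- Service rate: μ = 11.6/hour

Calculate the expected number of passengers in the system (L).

ρ = λ/μ = 9.1/11.6 = 0.7845
For M/M/1: L = λ/(μ-λ)
L = 9.1/(11.6-9.1) = 9.1/2.50
L = 3.6400 passengers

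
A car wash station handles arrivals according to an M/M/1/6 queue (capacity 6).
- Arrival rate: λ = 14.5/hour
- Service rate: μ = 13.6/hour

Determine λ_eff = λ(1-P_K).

ρ = λ/μ = 14.5/13.6 = 1.066176
P₀ = (1-ρ)/(1-ρ^(K+1)) = (1-1.066176)/(1-1.066176^7) = -0.06618/-0.5660 = 0.1169
P_K = P₀×ρ^K = 0.1169 × 1.066176^6 = 0.1169 × 1.4688 = 0.1717
λ_eff = λ(1-P_K) = 14.5 × (1 - 0.171723) = 14.5 × 0.828277 = 12.0100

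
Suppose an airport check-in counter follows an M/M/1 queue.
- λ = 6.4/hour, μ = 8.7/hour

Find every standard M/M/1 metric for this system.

Step 1: ρ = λ/μ = 6.4/8.7 = 0.7356
Step 2: L = λ/(μ-λ) = 6.4/2.30 = 2.7826
Step 3: Lq = λ²/(μ(μ-λ)) = 40.96/(8.7×2.30) = 2.0470
Step 4: W = 1/(μ-λ) = 1/2.30 = 0.43478
Step 5: Wq = λ/(μ(μ-λ)) = 6.4/(8.7×2.30) = 0.3198
Step 6: P(0) = 1-ρ = 0.2644
Verify: L = λW = 6.4×0.43478 = 2.7826 ✔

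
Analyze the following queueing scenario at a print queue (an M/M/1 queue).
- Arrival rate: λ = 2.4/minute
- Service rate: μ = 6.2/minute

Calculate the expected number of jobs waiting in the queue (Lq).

ρ = λ/μ = 2.4/6.2 = 0.3871
For M/M/1: Lq = λ²/(μ(μ-λ))
Lq = 5.76/(6.2 × 3.80)
Lq = 0.2445 jobs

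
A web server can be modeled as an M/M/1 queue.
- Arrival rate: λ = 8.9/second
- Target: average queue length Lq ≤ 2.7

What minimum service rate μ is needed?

For M/M/1: Lq = λ²/(μ(μ-λ))
Need Lq ≤ 2.7, i.e. μ(μ-λ) ≥ λ²/2.7
μ² - 8.9μ - 79.21/2.7 ≥ 0  →  μ² - 8.9μ - 29.337037 ≥ 0
Quadratic formula (positive root): μ = [λ + √(λ² + 4×29.337037)]/2
Discriminant: 79.21 + 4×29.337037 = 196.5581, √196.5581 = 14.01992
μ ≥ (8.9 + 14.01992)/2 = 11.4600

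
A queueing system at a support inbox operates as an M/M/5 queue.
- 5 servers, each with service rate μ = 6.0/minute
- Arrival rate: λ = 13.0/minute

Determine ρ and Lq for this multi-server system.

Traffic intensity: ρ = λ/(cμ) = 13.0/(5×6.0) = 0.4333
Since ρ = 0.4333 < 1, system is stable.
Offered load a = λ/μ = cρ = 13.0/6.0 = 2.1667
P₀ = [ Σₙ₌₀^4 aⁿ/n! + a^5/(5!(1-ρ)) ]⁻¹
Σ = a^0/0! + a^1/1! + a^2/2! + a^3/3! + a^4/4! = 1.0000 + 2.1667 + 2.3472 + 1.6952 + 0.9182 = 8.1273
a^5/(5!(1-ρ)) = 47.7486/(120 × 0.56667) = 0.7022
P₀ = 1/(8.1273 + 0.7022) = 0.1133
Lq = P₀·a^5·ρ / (5!(1-ρ)²) = 0.113256 × 47.7486 × 0.433333 / (120 × 0.321111) = 0.06081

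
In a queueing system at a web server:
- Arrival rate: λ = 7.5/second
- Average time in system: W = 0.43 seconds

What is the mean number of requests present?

Little's Law: L = λW
L = 7.5 × 0.43 = 3.2250 requests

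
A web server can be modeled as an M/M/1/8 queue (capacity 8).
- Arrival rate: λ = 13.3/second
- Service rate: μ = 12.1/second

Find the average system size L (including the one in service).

ρ = λ/μ = 13.3/12.1 = 1.09917
P₀ = (1-ρ)/(1-ρ^(K+1)) = (1-1.09917)/(1-1.09917^9) = -0.09917/-1.3420 = 0.07390
P_K = P₀×ρ^K = 0.07390 × 1.09917^8 = 0.07390 × 2.1307 = 0.1575
L = ρ[1 - (K+1)ρ^K + Kρ^(K+1)] / [(1-ρ)(1-ρ^(K+1))]
L = 1.09917 × (1 - 9×2.13068 + 8×2.34198) / ((1 - 1.09917) × (1 - 2.34198)) = 4.6228 requests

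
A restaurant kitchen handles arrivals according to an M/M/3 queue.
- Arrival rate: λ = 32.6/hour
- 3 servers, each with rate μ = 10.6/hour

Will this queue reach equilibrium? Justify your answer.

Stability requires ρ = λ/(cμ) < 1
ρ = 32.6/(3 × 10.6) = 32.6/31.80 = 1.0252
Since 1.0252 ≥ 1, the system is UNSTABLE.
Need c > λ/μ = 32.6/10.6 = 3.08.
Minimum servers needed: c = 4.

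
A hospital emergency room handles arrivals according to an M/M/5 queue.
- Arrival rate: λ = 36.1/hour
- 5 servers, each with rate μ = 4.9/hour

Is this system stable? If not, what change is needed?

Stability requires ρ = λ/(cμ) < 1
ρ = 36.1/(5 × 4.9) = 36.1/24.50 = 1.4735
Since 1.4735 ≥ 1, the system is UNSTABLE.
Need c > λ/μ = 36.1/4.9 = 7.37.
Minimum servers needed: c = 8.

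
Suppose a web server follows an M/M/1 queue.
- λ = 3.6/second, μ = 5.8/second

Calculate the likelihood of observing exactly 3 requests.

ρ = λ/μ = 3.6/5.8 = 0.6207
P(n) = (1-ρ)ρⁿ
P(3) = (1-0.6207) × 0.6207^3
P(3) = 0.379300 × 0.239136
P(3) = 0.09070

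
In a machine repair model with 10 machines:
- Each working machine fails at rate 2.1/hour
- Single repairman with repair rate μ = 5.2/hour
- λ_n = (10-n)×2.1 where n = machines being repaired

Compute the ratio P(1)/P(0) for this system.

P(1)/P(0) = ∏_{i=0}^{1-1} λ_i/μ_{i+1}
= (10-0)×2.1/5.2
= 4.0385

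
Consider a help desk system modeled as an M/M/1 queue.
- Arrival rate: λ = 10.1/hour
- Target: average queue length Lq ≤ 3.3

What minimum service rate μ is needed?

For M/M/1: Lq = λ²/(μ(μ-λ))
Need Lq ≤ 3.3, i.e. μ(μ-λ) ≥ λ²/3.3
μ² - 10.1μ - 102.01/3.3 ≥ 0  →  μ² - 10.1μ - 30.91212 ≥ 0
Quadratic formula (positive root): μ = [λ + √(λ² + 4×30.91212)]/2
Discriminant: 102.01 + 4×30.91212 = 225.6585, √225.6585 = 15.0219
μ ≥ (10.1 + 15.0219)/2 = 12.5610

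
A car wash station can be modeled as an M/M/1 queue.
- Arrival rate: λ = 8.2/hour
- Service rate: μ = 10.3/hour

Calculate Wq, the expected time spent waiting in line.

First, compute utilization: ρ = λ/μ = 8.2/10.3 = 0.7961
For M/M/1: Wq = λ/(μ(μ-λ))
Wq = 8.2/(10.3 × (10.3-8.2))
Wq = 8.2/(10.3 × 2.10)
Wq = 0.3791 hours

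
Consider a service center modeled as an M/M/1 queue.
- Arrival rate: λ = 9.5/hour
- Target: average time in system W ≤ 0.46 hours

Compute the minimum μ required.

For M/M/1: W = 1/(μ-λ)
Need W ≤ 0.46, so 1/(μ-λ) ≤ 0.46
μ - λ ≥ 1/0.46 = 2.1739
μ ≥ 9.5 + 2.1739 = 11.6739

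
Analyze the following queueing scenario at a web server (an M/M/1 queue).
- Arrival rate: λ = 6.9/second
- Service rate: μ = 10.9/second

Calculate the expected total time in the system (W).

First, compute utilization: ρ = λ/μ = 6.9/10.9 = 0.6330
For M/M/1: W = 1/(μ-λ)
W = 1/(10.9-6.9) = 1/4.00
W = 0.2500 seconds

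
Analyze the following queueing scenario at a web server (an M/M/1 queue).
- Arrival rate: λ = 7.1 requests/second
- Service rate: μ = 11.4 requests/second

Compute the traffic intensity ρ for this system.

Server utilization: ρ = λ/μ
ρ = 7.1/11.4 = 0.6228
The server is busy 62.28% of the time.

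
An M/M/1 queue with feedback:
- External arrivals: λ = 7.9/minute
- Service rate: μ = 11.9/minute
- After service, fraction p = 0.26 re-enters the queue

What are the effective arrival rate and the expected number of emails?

Effective arrival rate: λ_eff = λ/(1-p) = 7.9/(1-0.26) = 7.9/0.74 = 10.675676
ρ = λ_eff/μ = 10.675676/11.9 = 0.8971156
L = ρ/(1-ρ) = 0.8971156/(1-0.8971156) = 8.7196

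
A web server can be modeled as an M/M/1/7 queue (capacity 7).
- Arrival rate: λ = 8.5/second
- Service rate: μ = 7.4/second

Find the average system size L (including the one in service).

ρ = λ/μ = 8.5/7.4 = 1.14865
P₀ = (1-ρ)/(1-ρ^(K+1)) = (1-1.14865)/(1-1.14865^8) = -0.14865/-2.0304 = 0.07321
P_K = P₀×ρ^K = 0.07321 × 1.14865^7 = 0.07321 × 2.6382 = 0.1931
L = ρ[1 - (K+1)ρ^K + Kρ^(K+1)] / [(1-ρ)(1-ρ^(K+1))]
L = 1.14865 × (1 - 8×2.638238 + 7×3.030412) / ((1 - 1.14865) × (1 - 3.030412)) = 4.2129 requests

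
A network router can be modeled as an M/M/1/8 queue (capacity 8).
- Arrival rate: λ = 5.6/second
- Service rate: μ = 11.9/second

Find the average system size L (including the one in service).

ρ = λ/μ = 5.6/11.9 = 0.4706
P₀ = (1-ρ)/(1-ρ^(K+1)) = (1-0.4706)/(1-0.4706^9) = 0.5294/0.9989 = 0.5300
P_K = P₀×ρ^K = 0.5300 × 0.4706^8 = 0.5300 × 0.002406 = 0.001275
L = ρ[1 - (K+1)ρ^K + Kρ^(K+1)] / [(1-ρ)(1-ρ^(K+1))]
L = 0.4706 × (1 - 9×0.002406 + 8×0.001132) / ((1 - 0.4706) × (1 - 0.001132)) = 0.8787 packets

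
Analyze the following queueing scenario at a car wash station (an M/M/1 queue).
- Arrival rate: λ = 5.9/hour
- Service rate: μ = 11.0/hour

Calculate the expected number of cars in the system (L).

ρ = λ/μ = 5.9/11.0 = 0.5364
For M/M/1: L = λ/(μ-λ)
L = 5.9/(11.0-5.9) = 5.9/5.10
L = 1.1569 cars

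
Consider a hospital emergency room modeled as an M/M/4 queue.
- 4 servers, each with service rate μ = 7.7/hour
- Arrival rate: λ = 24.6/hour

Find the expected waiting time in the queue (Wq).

Traffic intensity: ρ = λ/(cμ) = 24.6/(4×7.7) = 0.7987
Since ρ = 0.7987 < 1, system is stable.
Offered load a = λ/μ = cρ = 24.6/7.7 = 3.1948
P₀ = [ Σₙ₌₀^3 aⁿ/n! + a^4/(4!(1-ρ)) ]⁻¹
Σ = a^0/0! + a^1/1! + a^2/2! + a^3/3! = 1.0000 + 3.1948 + 5.1034 + 5.4348 = 14.7330
a^4/(4!(1-ρ)) = 104.1784/(24 × 0.201299) = 21.5638
P₀ = 1/(14.7330 + 21.5638) = 0.02755
Lq = P₀·a^4·ρ / (4!(1-ρ)²) = 0.02755 × 104.1784 × 0.7987 / (24 × 0.04052) = 2.3572
Wq = Lq/λ = 2.3572/24.6 = 0.09582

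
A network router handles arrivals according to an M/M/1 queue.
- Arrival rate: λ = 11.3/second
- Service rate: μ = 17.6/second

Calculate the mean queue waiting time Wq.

First, compute utilization: ρ = λ/μ = 11.3/17.6 = 0.6420
For M/M/1: Wq = λ/(μ(μ-λ))
Wq = 11.3/(17.6 × (17.6-11.3))
Wq = 11.3/(17.6 × 6.30)
Wq = 0.1019 seconds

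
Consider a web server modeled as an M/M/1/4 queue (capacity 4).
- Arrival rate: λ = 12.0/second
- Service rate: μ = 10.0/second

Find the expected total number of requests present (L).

ρ = λ/μ = 12.0/10.0 = 1.2000
P₀ = (1-ρ)/(1-ρ^(K+1)) = (1-1.2000)/(1-1.2000^5) = -0.2000/-1.4883 = 0.1344
P_K = P₀×ρ^K = 0.1343797 × 1.2000^4 = 0.1343797 × 2.073600 = 0.2786
L = ρ[1 - (K+1)ρ^K + Kρ^(K+1)] / [(1-ρ)(1-ρ^(K+1))]
L = 1.2000 × (1 - 5×2.07360 + 4×2.48832) / ((1 - 1.2000) × (1 - 2.48832)) = 2.3595 requests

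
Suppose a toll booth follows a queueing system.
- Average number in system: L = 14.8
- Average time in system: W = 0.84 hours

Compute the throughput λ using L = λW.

Little's Law: L = λW, so λ = L/W
λ = 14.8/0.84 = 17.6190 vehicles/hour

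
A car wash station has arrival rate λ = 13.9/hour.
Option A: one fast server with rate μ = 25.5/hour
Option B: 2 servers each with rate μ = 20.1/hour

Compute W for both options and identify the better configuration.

Option A: single server μ = 25.5 (M/M/1)
  ρ_A = 13.9/25.5 = 0.5451
  W_A = 1/(μ-λ) = 1/(25.5-13.9) = 1/11.60 = 0.08621

Option B: 2 servers μ = 20.1 (M/M/2)
  ρ_B = λ/(cμ) = 13.9/(2×20.1) = 0.3458
  Offered load a = λ/μ = cρ = 13.9/20.1 = 0.6915
  P₀ = [ Σₙ₌₀^1 aⁿ/n! + a^2/(2!(1-ρ)) ]⁻¹
  Σ = a^0/0! + a^1/1! = 1.0000 + 0.6915 = 1.6915
  a^2/(2!(1-ρ)) = 0.4782/(2 × 0.6542) = 0.3655
  P₀ = 1/(1.6915 + 0.3655) = 0.4861
  Lq = P₀·a^2·ρ / (2!(1-ρ)²) = 0.48614 × 0.47823 × 0.34577 / (2 × 0.42802) = 0.09391
  Wq_B = Lq/λ = 0.09391/13.9 = 0.006756
  W_B = Wq_B + 1/μ = 0.006756 + 0.04975 = 0.05651

Since W_B = 0.05651 < W_A = 0.08621, Option B (multiple servers) has the shorter time in system.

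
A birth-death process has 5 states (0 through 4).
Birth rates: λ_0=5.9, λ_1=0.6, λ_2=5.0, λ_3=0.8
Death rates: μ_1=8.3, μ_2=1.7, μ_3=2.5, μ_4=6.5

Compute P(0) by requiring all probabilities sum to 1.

Ratios P(n)/P(0) = (λ₀···λₙ₋₁)/(μ₁···μₙ):
P(1)/P(0) = (5.9)/(8.3) = 0.7108
P(2)/P(0) = (5.9×0.6)/(8.3×1.7) = 0.2509
P(3)/P(0) = (5.9×0.6×5.0)/(8.3×1.7×2.5) = 0.5018
P(4)/P(0) = (5.9×0.6×5.0×0.8)/(8.3×1.7×2.5×6.5) = 0.06176

Normalization: ∑ P(n) = 1
P(0) × (1.0000 + 0.7108 + 0.2509 + 0.5018 + 0.06176) = 1
P(0) × 2.5253 = 1
P(0) = 1/2.5253 = 0.3960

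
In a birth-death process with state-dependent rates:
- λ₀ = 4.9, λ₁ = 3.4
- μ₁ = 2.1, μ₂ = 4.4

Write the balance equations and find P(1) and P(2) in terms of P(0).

Balance equations:
State 0: λ₀P₀ = μ₁P₁ → P₁ = (λ₀/μ₁)P₀ = (4.9/2.1)P₀ = 2.3333P₀
State 1: P₂ = (λ₀λ₁)/(μ₁μ₂)P₀ = (4.9×3.4)/(2.1×4.4)P₀ = 1.8030P₀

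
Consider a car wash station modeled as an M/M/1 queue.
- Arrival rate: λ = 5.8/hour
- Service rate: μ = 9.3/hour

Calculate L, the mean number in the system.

ρ = λ/μ = 5.8/9.3 = 0.6237
For M/M/1: L = λ/(μ-λ)
L = 5.8/(9.3-5.8) = 5.8/3.50
L = 1.6571 cars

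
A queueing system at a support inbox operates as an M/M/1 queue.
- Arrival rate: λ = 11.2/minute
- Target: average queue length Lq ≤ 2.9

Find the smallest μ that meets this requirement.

For M/M/1: Lq = λ²/(μ(μ-λ))
Need Lq ≤ 2.9, i.e. μ(μ-λ) ≥ λ²/2.9
μ² - 11.2μ - 125.44/2.9 ≥ 0  →  μ² - 11.2μ - 43.25517 ≥ 0
Quadratic formula (positive root): μ = [λ + √(λ² + 4×43.25517)]/2
Discriminant: 125.44 + 4×43.25517 = 298.4607, √298.4607 = 17.2760
μ ≥ (11.2 + 17.2760)/2 = 14.2380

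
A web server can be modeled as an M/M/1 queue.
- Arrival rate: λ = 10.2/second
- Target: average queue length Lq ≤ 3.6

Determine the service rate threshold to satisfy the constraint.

For M/M/1: Lq = λ²/(μ(μ-λ))
Need Lq ≤ 3.6, i.e. μ(μ-λ) ≥ λ²/3.6
μ² - 10.2μ - 104.04/3.6 ≥ 0  →  μ² - 10.2μ - 28.9000 ≥ 0
Quadratic formula (positive root): μ = [λ + √(λ² + 4×28.9000)]/2
Discriminant: 104.04 + 4×28.9000 = 219.6400, √219.6400 = 14.8203
μ ≥ (10.2 + 14.8203)/2 = 12.5101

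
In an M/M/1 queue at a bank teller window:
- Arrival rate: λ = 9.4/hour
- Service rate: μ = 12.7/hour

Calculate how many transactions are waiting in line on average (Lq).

ρ = λ/μ = 9.4/12.7 = 0.7402
For M/M/1: Lq = λ²/(μ(μ-λ))
Lq = 88.36/(12.7 × 3.30)
Lq = 2.1083 transactions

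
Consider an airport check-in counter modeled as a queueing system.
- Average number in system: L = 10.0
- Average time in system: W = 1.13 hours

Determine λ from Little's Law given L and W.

Little's Law: L = λW, so λ = L/W
λ = 10.0/1.13 = 8.8496 passengers/hour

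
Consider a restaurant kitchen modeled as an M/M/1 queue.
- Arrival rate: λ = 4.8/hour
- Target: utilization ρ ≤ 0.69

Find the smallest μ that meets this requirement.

ρ = λ/μ, so μ = λ/ρ
μ ≥ 4.8/0.69 = 6.9565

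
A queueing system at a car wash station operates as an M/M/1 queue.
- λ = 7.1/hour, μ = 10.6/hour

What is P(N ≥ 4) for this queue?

ρ = λ/μ = 7.1/10.6 = 0.6698
P(N ≥ n) = ρⁿ
P(N ≥ 4) = 0.6698^4
P(N ≥ 4) = 0.2013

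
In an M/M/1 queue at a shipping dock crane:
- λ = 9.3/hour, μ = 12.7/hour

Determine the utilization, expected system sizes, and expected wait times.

Step 1: ρ = λ/μ = 9.3/12.7 = 0.7323
Step 2: L = λ/(μ-λ) = 9.3/3.40 = 2.7353
Step 3: Lq = λ²/(μ(μ-λ)) = 86.49/(12.7×3.40) = 2.0030
Step 4: W = 1/(μ-λ) = 1/3.40 = 0.29412
Step 5: Wq = λ/(μ(μ-λ)) = 9.3/(12.7×3.40) = 0.2154
Step 6: P(0) = 1-ρ = 0.2677
Verify: L = λW = 9.3×0.29412 = 2.7353 ✔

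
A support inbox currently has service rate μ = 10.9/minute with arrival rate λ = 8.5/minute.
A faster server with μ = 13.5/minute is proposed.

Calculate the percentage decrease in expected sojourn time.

System 1: ρ₁ = 8.5/10.9 = 0.7798, W₁ = 1/(10.9-8.5) = 0.4167
System 2: ρ₂ = 8.5/13.5 = 0.6296, W₂ = 1/(13.5-8.5) = 0.2000
Improvement: (W₁-W₂)/W₁ = (0.4167-0.2000)/0.4167 = 52.00%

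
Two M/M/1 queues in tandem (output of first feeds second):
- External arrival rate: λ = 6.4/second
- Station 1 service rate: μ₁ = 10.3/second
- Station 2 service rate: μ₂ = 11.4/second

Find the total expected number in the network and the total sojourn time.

By Jackson's theorem, each station behaves as independent M/M/1.
Station 1: ρ₁ = 6.4/10.3 = 0.6214, L₁ = ρ₁/(1-ρ₁) = λ/(μ₁-λ) = 6.4/3.90 = 1.6410
Station 2: ρ₂ = 6.4/11.4 = 0.5614, L₂ = ρ₂/(1-ρ₂) = λ/(μ₂-λ) = 6.4/5.00 = 1.2800
Total: L = L₁ + L₂ = 1.6410 + 1.2800 = 2.9210
W = L/λ = 2.9210/6.4 = 0.4564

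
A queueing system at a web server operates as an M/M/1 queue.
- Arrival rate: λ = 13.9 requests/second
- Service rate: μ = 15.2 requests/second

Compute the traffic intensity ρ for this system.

Server utilization: ρ = λ/μ
ρ = 13.9/15.2 = 0.9145
The server is busy 91.45% of the time.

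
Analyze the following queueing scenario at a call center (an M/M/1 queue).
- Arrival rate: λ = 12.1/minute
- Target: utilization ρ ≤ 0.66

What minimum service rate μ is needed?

ρ = λ/μ, so μ = λ/ρ
μ ≥ 12.1/0.66 = 18.3333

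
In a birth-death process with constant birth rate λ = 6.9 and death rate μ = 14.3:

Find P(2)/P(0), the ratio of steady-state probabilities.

For constant rates: P(n)/P(0) = (λ/μ)^n
P(2)/P(0) = (6.9/14.3)^2 = 0.4825^2 = 0.2328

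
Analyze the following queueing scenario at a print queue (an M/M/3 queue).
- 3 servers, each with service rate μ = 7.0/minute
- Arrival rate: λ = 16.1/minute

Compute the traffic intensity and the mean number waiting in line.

Traffic intensity: ρ = λ/(cμ) = 16.1/(3×7.0) = 0.7667
Since ρ = 0.7667 < 1, system is stable.
Offered load a = λ/μ = cρ = 16.1/7.0 = 2.3000
P₀ = [ Σₙ₌₀^2 aⁿ/n! + a^3/(3!(1-ρ)) ]⁻¹
Σ = a^0/0! + a^1/1! + a^2/2! = 1.0000 + 2.3000 + 2.6450 = 5.9450
a^3/(3!(1-ρ)) = 12.1670/(6 × 0.233333) = 8.6907
P₀ = 1/(5.9450 + 8.6907) = 0.06833
Lq = P₀·a^3·ρ / (3!(1-ρ)²) = 0.068326 × 12.1670 × 0.76667 / (6 × 0.054444) = 1.9511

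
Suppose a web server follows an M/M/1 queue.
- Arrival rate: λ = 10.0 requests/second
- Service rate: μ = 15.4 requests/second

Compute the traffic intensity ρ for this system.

Server utilization: ρ = λ/μ
ρ = 10.0/15.4 = 0.6494
The server is busy 64.94% of the time.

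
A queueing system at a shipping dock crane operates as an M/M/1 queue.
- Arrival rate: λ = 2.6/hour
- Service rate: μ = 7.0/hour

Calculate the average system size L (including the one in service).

ρ = λ/μ = 2.6/7.0 = 0.3714
For M/M/1: L = λ/(μ-λ)
L = 2.6/(7.0-2.6) = 2.6/4.40
L = 0.5909 containers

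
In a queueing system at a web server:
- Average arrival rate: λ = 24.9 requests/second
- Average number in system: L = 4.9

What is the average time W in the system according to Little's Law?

Little's Law: L = λW, so W = L/λ
W = 4.9/24.9 = 0.1968 seconds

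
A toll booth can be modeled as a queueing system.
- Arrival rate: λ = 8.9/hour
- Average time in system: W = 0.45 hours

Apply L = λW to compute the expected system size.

Little's Law: L = λW
L = 8.9 × 0.45 = 4.0050 vehicles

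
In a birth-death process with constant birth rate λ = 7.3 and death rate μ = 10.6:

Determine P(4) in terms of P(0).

For constant rates: P(n)/P(0) = (λ/μ)^n
P(4)/P(0) = (7.3/10.6)^4 = 0.68868^4 = 0.2249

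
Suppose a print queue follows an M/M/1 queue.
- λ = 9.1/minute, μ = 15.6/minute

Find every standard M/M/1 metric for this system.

Step 1: ρ = λ/μ = 9.1/15.6 = 0.5833
Step 2: L = λ/(μ-λ) = 9.1/6.50 = 1.4000
Step 3: Lq = λ²/(μ(μ-λ)) = 82.81/(15.6×6.50) = 0.8167
Step 4: W = 1/(μ-λ) = 1/6.50 = 0.15385
Step 5: Wq = λ/(μ(μ-λ)) = 9.1/(15.6×6.50) = 0.08974
Step 6: P(0) = 1-ρ = 0.4167
Verify: L = λW = 9.1×0.15385 = 1.4000 ✔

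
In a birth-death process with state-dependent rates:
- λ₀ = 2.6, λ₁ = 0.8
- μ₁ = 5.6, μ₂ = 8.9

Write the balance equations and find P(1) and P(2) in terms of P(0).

Balance equations:
State 0: λ₀P₀ = μ₁P₁ → P₁ = (λ₀/μ₁)P₀ = (2.6/5.6)P₀ = 0.4643P₀
State 1: P₂ = (λ₀λ₁)/(μ₁μ₂)P₀ = (2.6×0.8)/(5.6×8.9)P₀ = 0.04173P₀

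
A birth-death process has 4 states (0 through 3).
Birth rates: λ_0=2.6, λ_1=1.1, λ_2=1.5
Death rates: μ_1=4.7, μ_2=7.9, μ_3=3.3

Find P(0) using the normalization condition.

Ratios P(n)/P(0) = (λ₀···λₙ₋₁)/(μ₁···μₙ):
P(1)/P(0) = (2.6)/(4.7) = 0.5532
P(2)/P(0) = (2.6×1.1)/(4.7×7.9) = 0.07703
P(3)/P(0) = (2.6×1.1×1.5)/(4.7×7.9×3.3) = 0.03501

Normalization: ∑ P(n) = 1
P(0) × (1.0000 + 0.5532 + 0.07703 + 0.03501) = 1
P(0) × 1.6652 = 1
P(0) = 1/1.6652 = 0.6005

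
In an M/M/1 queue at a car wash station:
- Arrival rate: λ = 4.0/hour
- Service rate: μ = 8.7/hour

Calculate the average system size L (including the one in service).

ρ = λ/μ = 4.0/8.7 = 0.4598
For M/M/1: L = λ/(μ-λ)
L = 4.0/(8.7-4.0) = 4.0/4.70
L = 0.8511 cars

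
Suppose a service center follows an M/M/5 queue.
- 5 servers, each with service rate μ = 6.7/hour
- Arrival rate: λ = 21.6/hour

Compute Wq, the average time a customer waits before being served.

Traffic intensity: ρ = λ/(cμ) = 21.6/(5×6.7) = 0.6448
Since ρ = 0.6448 < 1, system is stable.
Offered load a = λ/μ = cρ = 21.6/6.7 = 3.2239
P₀ = [ Σₙ₌₀^4 aⁿ/n! + a^5/(5!(1-ρ)) ]⁻¹
Σ = a^0/0! + a^1/1! + a^2/2! + a^3/3! + a^4/4! = 1.0000 + 3.2239 + 5.1967 + 5.5845 + 4.5010 = 19.5061
a^5/(5!(1-ρ)) = 348.2529/(120 × 0.355224) = 8.1698
P₀ = 1/(19.5061 + 8.1698) = 0.03613
Lq = P₀·a^5·ρ / (5!(1-ρ)²) = 0.036133 × 348.2529 × 0.64478 / (120 × 0.12618) = 0.5358
Wq = Lq/λ = 0.5358/21.6 = 0.02481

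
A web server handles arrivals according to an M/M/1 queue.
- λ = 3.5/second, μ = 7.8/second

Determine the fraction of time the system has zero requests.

ρ = λ/μ = 3.5/7.8 = 0.4487
P(0) = 1 - ρ = 1 - 0.4487 = 0.5513
The server is idle 55.13% of the time.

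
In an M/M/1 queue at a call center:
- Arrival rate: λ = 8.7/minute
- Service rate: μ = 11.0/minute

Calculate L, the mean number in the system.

ρ = λ/μ = 8.7/11.0 = 0.7909
For M/M/1: L = λ/(μ-λ)
L = 8.7/(11.0-8.7) = 8.7/2.30
L = 3.7826 calls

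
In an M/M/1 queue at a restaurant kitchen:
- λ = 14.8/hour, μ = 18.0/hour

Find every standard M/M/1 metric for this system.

Step 1: ρ = λ/μ = 14.8/18.0 = 0.8222
Step 2: L = λ/(μ-λ) = 14.8/3.20 = 4.6250
Step 3: Lq = λ²/(μ(μ-λ)) = 219.04/(18.0×3.20) = 3.8028
Step 4: W = 1/(μ-λ) = 1/3.20 = 0.3125
Step 5: Wq = λ/(μ(μ-λ)) = 14.8/(18.0×3.20) = 0.2569
Step 6: P(0) = 1-ρ = 0.1778
Verify: L = λW = 14.8×0.3125 = 4.6250 ✔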